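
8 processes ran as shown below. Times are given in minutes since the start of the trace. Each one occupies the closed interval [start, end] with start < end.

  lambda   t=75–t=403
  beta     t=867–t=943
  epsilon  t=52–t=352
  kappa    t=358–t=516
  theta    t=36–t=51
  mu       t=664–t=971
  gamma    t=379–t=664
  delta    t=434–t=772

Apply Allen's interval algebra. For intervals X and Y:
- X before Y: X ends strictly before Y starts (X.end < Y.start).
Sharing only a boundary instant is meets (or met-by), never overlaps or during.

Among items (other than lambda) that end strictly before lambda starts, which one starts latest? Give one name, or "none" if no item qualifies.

theta

Target lambda = [t=75, t=403].
beta [t=867, t=943] → after → excluded.
delta [t=434, t=772] → after → excluded.
epsilon [t=52, t=352] → overlaps → excluded.
gamma [t=379, t=664] → overlapped-by → excluded.
kappa [t=358, t=516] → overlapped-by → excluded.
mu [t=664, t=971] → after → excluded.
theta [t=36, t=51] → before → candidate.
Among candidates, latest start is t=36 → theta.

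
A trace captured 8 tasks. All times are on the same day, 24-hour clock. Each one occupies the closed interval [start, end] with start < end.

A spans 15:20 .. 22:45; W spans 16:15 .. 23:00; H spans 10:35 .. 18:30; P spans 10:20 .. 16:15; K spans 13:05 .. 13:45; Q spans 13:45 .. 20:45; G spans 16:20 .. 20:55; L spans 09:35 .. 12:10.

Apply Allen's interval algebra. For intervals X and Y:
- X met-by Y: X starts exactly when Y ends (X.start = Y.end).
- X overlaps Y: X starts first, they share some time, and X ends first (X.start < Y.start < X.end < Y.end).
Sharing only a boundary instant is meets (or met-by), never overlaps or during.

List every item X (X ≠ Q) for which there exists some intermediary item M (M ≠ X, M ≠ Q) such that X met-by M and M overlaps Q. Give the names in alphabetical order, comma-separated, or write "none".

W

Target Q = [13:45, 20:45].
Intermediaries M with M overlaps Q: H, P.
Via H — items with X met-by H: none.
Via P — items with X met-by P: W.
Union: W.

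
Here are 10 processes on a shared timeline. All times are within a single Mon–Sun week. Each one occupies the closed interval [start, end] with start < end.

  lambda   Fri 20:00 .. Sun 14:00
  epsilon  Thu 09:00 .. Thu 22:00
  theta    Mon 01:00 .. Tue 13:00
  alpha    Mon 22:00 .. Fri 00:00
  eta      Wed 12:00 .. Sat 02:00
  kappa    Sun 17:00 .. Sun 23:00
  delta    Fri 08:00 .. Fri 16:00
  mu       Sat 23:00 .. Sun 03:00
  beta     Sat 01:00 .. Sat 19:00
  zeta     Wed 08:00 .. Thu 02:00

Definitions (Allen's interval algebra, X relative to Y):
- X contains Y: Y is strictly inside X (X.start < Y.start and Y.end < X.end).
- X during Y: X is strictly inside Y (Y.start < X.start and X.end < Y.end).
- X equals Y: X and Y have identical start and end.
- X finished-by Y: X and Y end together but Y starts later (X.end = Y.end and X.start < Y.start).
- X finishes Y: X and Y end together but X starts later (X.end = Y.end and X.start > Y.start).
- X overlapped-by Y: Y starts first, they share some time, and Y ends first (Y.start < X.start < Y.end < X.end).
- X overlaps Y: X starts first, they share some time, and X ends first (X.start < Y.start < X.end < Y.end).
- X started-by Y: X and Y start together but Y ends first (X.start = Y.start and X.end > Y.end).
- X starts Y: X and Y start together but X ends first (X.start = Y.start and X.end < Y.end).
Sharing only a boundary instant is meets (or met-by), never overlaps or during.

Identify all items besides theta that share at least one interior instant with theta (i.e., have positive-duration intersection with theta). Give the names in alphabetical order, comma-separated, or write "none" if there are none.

Target theta = [Mon 01:00, Tue 13:00].
alpha [Mon 22:00, Fri 00:00] → overlapped-by → yes.
beta [Sat 01:00, Sat 19:00] → after → no.
delta [Fri 08:00, Fri 16:00] → after → no.
epsilon [Thu 09:00, Thu 22:00] → after → no.
eta [Wed 12:00, Sat 02:00] → after → no.
kappa [Sun 17:00, Sun 23:00] → after → no.
lambda [Fri 20:00, Sun 14:00] → after → no.
mu [Sat 23:00, Sun 03:00] → after → no.
zeta [Wed 08:00, Thu 02:00] → after → no.
Result: alpha.

alpha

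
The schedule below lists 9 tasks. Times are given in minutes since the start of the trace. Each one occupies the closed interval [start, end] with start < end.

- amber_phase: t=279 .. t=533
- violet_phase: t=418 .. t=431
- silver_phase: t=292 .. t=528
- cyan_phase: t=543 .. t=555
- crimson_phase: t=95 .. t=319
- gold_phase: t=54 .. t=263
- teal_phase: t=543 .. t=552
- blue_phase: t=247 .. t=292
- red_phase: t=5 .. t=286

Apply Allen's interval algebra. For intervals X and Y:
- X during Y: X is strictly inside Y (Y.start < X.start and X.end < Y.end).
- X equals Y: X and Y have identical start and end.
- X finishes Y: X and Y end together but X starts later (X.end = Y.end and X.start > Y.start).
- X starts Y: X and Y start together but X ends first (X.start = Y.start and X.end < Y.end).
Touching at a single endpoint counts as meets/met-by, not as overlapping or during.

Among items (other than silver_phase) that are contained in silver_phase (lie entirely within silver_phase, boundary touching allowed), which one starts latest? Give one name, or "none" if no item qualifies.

Target silver_phase = [t=292, t=528].
amber_phase [t=279, t=533] → contains → excluded.
blue_phase [t=247, t=292] → meets → excluded.
crimson_phase [t=95, t=319] → overlaps → excluded.
cyan_phase [t=543, t=555] → after → excluded.
gold_phase [t=54, t=263] → before → excluded.
red_phase [t=5, t=286] → before → excluded.
teal_phase [t=543, t=552] → after → excluded.
violet_phase [t=418, t=431] → during → candidate.
Among candidates, latest start is t=418 → violet_phase.

violet_phase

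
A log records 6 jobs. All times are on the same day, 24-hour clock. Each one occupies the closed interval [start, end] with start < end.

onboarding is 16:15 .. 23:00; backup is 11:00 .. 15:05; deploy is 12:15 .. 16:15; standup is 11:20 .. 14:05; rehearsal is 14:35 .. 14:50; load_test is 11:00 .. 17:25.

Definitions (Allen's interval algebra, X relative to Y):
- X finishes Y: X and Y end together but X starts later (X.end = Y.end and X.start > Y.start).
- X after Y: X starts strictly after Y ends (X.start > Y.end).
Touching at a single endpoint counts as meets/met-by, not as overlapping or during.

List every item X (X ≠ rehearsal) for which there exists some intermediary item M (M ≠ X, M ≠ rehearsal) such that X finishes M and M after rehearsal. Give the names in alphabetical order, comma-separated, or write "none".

Target rehearsal = [14:35, 14:50].
Intermediaries M with M after rehearsal: onboarding.
Via onboarding — items with X finishes onboarding: none.
Union: none.

none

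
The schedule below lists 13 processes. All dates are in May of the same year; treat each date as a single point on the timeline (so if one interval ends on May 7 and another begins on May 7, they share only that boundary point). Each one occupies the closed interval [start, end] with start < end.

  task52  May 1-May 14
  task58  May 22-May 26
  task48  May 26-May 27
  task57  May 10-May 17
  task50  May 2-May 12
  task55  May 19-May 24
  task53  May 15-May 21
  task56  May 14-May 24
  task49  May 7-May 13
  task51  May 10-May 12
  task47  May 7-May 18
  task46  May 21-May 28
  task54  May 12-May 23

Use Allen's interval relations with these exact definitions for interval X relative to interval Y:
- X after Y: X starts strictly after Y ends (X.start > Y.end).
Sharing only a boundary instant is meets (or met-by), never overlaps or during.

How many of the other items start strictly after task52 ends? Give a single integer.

Target task52 = [May 1, May 14].
task46 [May 21, May 28] → after → counts.
task47 [May 7, May 18] → overlapped-by → no.
task48 [May 26, May 27] → after → counts.
task49 [May 7, May 13] → during → no.
task50 [May 2, May 12] → during → no.
task51 [May 10, May 12] → during → no.
task53 [May 15, May 21] → after → counts.
task54 [May 12, May 23] → overlapped-by → no.
task55 [May 19, May 24] → after → counts.
task56 [May 14, May 24] → met-by → no.
task57 [May 10, May 17] → overlapped-by → no.
task58 [May 22, May 26] → after → counts.
Total: 5.

5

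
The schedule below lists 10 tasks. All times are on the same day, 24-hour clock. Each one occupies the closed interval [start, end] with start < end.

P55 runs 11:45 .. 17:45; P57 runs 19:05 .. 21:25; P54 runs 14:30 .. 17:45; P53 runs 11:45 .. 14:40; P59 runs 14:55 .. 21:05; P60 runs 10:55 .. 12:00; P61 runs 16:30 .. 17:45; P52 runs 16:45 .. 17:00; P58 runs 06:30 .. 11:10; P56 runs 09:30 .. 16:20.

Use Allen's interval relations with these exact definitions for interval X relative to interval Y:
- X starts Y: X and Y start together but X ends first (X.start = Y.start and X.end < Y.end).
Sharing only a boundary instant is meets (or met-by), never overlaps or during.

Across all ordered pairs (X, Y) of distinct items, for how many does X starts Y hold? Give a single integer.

Checking all 90 ordered pairs for relation 'starts'; matching pairs in alphabetical order:
(P53, P55): P53 starts P55 ✓
Count: 1.

1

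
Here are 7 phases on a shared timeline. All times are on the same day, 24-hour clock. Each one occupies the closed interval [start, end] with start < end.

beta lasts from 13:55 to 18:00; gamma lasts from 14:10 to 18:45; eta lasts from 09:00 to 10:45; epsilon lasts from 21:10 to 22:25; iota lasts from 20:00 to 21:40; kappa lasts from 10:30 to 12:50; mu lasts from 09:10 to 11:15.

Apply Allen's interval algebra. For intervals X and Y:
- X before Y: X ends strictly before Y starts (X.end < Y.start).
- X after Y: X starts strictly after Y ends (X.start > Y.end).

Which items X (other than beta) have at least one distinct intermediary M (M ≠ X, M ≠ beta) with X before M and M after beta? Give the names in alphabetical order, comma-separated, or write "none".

eta, gamma, kappa, mu

Target beta = [13:55, 18:00].
Intermediaries M with M after beta: epsilon, iota.
Via epsilon — items with X before epsilon: eta, gamma, kappa, mu.
Via iota — items with X before iota: eta, gamma, kappa, mu.
Union: eta, gamma, kappa, mu.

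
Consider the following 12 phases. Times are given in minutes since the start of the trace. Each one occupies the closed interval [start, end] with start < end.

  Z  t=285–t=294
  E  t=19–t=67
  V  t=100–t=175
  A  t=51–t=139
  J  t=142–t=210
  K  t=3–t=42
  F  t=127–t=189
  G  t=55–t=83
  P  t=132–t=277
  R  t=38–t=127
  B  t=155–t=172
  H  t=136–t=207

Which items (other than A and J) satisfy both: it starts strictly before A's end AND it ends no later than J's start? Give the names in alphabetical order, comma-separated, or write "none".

E, G, K, R

Conditions: its start is strictly before A's end (X.start < t=139) AND its end is no later than J's start (X.end <= t=142).
B: start t=155 < t=139? ✗; end t=172 <= t=142? ✗ → no.
E: start t=19 < t=139? ✓; end t=67 <= t=142? ✓ → yes.
F: start t=127 < t=139? ✓; end t=189 <= t=142? ✗ → no.
G: start t=55 < t=139? ✓; end t=83 <= t=142? ✓ → yes.
H: start t=136 < t=139? ✓; end t=207 <= t=142? ✗ → no.
K: start t=3 < t=139? ✓; end t=42 <= t=142? ✓ → yes.
P: start t=132 < t=139? ✓; end t=277 <= t=142? ✗ → no.
R: start t=38 < t=139? ✓; end t=127 <= t=142? ✓ → yes.
V: start t=100 < t=139? ✓; end t=175 <= t=142? ✗ → no.
Z: start t=285 < t=139? ✗; end t=294 <= t=142? ✗ → no.
Result: E, G, K, R.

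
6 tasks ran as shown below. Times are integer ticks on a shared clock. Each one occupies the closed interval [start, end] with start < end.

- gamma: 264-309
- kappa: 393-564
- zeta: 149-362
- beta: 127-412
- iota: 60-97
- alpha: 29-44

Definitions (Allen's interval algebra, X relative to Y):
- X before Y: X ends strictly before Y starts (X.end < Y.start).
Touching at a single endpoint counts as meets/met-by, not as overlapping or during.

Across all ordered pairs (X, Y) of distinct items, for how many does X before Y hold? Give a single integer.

Checking all 30 ordered pairs for relation 'before'; matching pairs in alphabetical order:
(alpha, beta): alpha before beta ✓
(alpha, gamma): alpha before gamma ✓
(alpha, iota): alpha before iota ✓
(alpha, kappa): alpha before kappa ✓
(alpha, zeta): alpha before zeta ✓
(gamma, kappa): gamma before kappa ✓
(iota, beta): iota before beta ✓
(iota, gamma): iota before gamma ✓
(iota, kappa): iota before kappa ✓
(iota, zeta): iota before zeta ✓
(zeta, kappa): zeta before kappa ✓
Count: 11.

11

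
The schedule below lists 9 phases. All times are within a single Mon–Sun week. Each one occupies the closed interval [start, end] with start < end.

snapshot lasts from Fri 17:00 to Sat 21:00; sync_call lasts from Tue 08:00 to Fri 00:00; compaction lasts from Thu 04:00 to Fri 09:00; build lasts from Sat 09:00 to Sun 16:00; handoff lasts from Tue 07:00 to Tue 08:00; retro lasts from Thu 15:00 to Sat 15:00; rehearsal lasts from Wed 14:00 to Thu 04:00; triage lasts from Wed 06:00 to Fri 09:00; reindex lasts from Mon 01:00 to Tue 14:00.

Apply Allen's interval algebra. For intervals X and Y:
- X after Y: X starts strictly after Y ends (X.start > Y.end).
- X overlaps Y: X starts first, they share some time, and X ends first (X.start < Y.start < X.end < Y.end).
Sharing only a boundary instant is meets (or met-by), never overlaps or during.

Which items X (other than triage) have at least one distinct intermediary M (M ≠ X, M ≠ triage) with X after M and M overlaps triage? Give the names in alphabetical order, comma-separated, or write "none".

build, snapshot

Target triage = [Wed 06:00, Fri 09:00].
Intermediaries M with M overlaps triage: sync_call.
Via sync_call — items with X after sync_call: build, snapshot.
Union: build, snapshot.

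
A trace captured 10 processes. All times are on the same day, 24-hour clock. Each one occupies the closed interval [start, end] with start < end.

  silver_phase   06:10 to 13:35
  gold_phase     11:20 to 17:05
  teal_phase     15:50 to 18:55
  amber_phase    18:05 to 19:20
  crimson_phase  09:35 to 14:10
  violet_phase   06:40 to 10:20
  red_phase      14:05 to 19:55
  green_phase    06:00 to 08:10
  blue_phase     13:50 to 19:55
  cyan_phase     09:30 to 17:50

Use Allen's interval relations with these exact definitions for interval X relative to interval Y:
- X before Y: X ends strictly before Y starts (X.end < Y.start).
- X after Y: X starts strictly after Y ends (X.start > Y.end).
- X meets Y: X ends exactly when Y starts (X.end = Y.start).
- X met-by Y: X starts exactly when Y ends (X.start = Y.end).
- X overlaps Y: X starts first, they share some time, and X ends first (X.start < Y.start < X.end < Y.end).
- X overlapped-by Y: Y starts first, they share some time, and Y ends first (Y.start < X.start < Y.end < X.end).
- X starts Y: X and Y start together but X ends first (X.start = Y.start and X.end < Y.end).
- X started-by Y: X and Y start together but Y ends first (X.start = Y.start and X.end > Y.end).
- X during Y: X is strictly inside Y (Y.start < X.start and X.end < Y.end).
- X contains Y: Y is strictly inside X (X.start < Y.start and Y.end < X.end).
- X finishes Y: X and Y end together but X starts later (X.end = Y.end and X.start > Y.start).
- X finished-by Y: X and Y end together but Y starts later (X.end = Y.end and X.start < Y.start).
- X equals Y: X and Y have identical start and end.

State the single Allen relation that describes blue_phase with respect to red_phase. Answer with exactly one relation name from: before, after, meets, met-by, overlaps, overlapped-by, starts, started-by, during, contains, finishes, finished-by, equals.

blue_phase = [13:50, 19:55]; red_phase = [14:05, 19:55].
Compare endpoints: blue_phase.start < red_phase.start, blue_phase.start < red_phase.end, blue_phase.end > red_phase.start, blue_phase.end = red_phase.end.
That pattern is 'finished-by'.

finished-by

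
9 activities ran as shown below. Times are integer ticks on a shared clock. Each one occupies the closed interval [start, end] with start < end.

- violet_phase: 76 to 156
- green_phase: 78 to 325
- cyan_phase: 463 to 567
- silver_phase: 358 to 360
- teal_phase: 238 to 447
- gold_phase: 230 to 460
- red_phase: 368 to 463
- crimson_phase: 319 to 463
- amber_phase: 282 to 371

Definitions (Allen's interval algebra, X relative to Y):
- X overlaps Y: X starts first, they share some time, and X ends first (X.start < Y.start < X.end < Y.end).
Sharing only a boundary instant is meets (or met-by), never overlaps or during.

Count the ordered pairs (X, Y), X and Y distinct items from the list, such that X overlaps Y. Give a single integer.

Checking all 72 ordered pairs for relation 'overlaps'; matching pairs in alphabetical order:
(amber_phase, crimson_phase): amber_phase overlaps crimson_phase ✓
(amber_phase, red_phase): amber_phase overlaps red_phase ✓
(gold_phase, crimson_phase): gold_phase overlaps crimson_phase ✓
(gold_phase, red_phase): gold_phase overlaps red_phase ✓
(green_phase, amber_phase): green_phase overlaps amber_phase ✓
(green_phase, crimson_phase): green_phase overlaps crimson_phase ✓
(green_phase, gold_phase): green_phase overlaps gold_phase ✓
(green_phase, teal_phase): green_phase overlaps teal_phase ✓
(teal_phase, crimson_phase): teal_phase overlaps crimson_phase ✓
(teal_phase, red_phase): teal_phase overlaps red_phase ✓
(violet_phase, green_phase): violet_phase overlaps green_phase ✓
Count: 11.

11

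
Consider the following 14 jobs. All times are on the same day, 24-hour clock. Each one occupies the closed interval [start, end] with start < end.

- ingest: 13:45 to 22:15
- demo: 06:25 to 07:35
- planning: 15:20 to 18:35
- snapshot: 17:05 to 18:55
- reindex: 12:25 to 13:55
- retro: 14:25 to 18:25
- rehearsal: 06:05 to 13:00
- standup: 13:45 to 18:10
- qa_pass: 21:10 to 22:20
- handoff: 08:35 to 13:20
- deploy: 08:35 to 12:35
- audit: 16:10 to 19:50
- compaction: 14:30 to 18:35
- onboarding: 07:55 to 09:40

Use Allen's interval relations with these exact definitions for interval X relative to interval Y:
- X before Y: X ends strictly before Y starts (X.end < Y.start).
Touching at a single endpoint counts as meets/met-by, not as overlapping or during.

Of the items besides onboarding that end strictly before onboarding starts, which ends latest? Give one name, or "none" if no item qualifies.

Target onboarding = [07:55, 09:40].
audit [16:10, 19:50] → after → excluded.
compaction [14:30, 18:35] → after → excluded.
demo [06:25, 07:35] → before → candidate.
deploy [08:35, 12:35] → overlapped-by → excluded.
handoff [08:35, 13:20] → overlapped-by → excluded.
ingest [13:45, 22:15] → after → excluded.
planning [15:20, 18:35] → after → excluded.
qa_pass [21:10, 22:20] → after → excluded.
rehearsal [06:05, 13:00] → contains → excluded.
reindex [12:25, 13:55] → after → excluded.
retro [14:25, 18:25] → after → excluded.
snapshot [17:05, 18:55] → after → excluded.
standup [13:45, 18:10] → after → excluded.
Among candidates, latest end is 07:35 → demo.

demo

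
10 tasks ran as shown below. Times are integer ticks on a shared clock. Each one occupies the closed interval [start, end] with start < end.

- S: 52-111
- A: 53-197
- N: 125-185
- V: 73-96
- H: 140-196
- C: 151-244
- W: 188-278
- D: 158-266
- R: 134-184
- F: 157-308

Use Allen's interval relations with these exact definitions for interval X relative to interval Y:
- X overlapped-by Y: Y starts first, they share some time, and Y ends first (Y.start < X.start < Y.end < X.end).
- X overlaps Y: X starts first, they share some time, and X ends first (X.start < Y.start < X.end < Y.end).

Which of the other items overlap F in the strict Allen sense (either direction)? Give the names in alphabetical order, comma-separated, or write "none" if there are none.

A, C, H, N, R

Target F = [157, 308].
A [53, 197] → overlaps → yes.
C [151, 244] → overlaps → yes.
D [158, 266] → during → no.
H [140, 196] → overlaps → yes.
N [125, 185] → overlaps → yes.
R [134, 184] → overlaps → yes.
S [52, 111] → before → no.
V [73, 96] → before → no.
W [188, 278] → during → no.
Result: A, C, H, N, R.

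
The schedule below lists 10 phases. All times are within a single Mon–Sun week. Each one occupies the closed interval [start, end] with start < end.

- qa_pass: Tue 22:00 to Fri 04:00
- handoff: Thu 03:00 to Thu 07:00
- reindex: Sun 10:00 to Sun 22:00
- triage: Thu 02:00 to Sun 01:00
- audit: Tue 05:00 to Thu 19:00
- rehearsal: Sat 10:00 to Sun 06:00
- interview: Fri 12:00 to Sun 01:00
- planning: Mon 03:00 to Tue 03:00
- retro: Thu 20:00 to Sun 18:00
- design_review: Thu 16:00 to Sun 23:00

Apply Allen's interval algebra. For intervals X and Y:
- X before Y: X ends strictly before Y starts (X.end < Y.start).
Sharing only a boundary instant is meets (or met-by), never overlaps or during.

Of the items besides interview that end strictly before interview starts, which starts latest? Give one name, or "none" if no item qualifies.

handoff

Target interview = [Fri 12:00, Sun 01:00].
audit [Tue 05:00, Thu 19:00] → before → candidate.
design_review [Thu 16:00, Sun 23:00] → contains → excluded.
handoff [Thu 03:00, Thu 07:00] → before → candidate.
planning [Mon 03:00, Tue 03:00] → before → candidate.
qa_pass [Tue 22:00, Fri 04:00] → before → candidate.
rehearsal [Sat 10:00, Sun 06:00] → overlapped-by → excluded.
reindex [Sun 10:00, Sun 22:00] → after → excluded.
retro [Thu 20:00, Sun 18:00] → contains → excluded.
triage [Thu 02:00, Sun 01:00] → finished-by → excluded.
Among candidates, latest start is Thu 03:00 → handoff.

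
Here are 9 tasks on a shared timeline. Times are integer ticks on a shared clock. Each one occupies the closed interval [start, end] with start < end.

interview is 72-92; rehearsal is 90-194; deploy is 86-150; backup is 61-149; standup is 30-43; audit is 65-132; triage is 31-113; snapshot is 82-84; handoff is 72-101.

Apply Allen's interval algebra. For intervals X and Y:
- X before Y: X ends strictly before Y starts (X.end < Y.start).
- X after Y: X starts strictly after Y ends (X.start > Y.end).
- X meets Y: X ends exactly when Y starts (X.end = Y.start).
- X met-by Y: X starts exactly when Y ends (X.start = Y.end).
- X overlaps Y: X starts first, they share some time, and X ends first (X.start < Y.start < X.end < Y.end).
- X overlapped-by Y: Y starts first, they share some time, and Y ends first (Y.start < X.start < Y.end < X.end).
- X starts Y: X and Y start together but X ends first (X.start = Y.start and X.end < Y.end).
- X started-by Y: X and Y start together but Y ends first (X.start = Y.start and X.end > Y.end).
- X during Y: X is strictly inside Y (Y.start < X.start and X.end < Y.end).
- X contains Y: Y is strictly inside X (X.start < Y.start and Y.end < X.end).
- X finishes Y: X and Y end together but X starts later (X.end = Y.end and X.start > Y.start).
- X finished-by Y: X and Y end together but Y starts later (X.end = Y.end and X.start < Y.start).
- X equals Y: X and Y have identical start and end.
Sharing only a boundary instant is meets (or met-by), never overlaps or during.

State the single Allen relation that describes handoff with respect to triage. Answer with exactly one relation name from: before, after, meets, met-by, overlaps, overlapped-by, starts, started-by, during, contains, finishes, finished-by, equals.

during

handoff = [72, 101]; triage = [31, 113].
Compare endpoints: handoff.start > triage.start, handoff.start < triage.end, handoff.end > triage.start, handoff.end < triage.end.
That pattern is 'during'.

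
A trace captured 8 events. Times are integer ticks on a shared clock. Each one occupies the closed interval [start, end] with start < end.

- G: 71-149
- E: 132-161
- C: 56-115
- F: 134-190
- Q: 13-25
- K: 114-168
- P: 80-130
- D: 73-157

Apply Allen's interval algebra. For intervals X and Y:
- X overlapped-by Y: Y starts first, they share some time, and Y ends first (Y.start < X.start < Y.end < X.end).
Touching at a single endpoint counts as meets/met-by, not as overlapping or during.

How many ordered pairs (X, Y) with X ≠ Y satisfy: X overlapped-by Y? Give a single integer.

Checking all 56 ordered pairs for relation 'overlapped-by'; matching pairs in alphabetical order:
(D, C): D overlapped-by C ✓
(D, G): D overlapped-by G ✓
(E, D): E overlapped-by D ✓
(E, G): E overlapped-by G ✓
(F, D): F overlapped-by D ✓
(F, E): F overlapped-by E ✓
(F, G): F overlapped-by G ✓
(F, K): F overlapped-by K ✓
(G, C): G overlapped-by C ✓
(K, C): K overlapped-by C ✓
(K, D): K overlapped-by D ✓
(K, G): K overlapped-by G ✓
(K, P): K overlapped-by P ✓
(P, C): P overlapped-by C ✓
Count: 14.

14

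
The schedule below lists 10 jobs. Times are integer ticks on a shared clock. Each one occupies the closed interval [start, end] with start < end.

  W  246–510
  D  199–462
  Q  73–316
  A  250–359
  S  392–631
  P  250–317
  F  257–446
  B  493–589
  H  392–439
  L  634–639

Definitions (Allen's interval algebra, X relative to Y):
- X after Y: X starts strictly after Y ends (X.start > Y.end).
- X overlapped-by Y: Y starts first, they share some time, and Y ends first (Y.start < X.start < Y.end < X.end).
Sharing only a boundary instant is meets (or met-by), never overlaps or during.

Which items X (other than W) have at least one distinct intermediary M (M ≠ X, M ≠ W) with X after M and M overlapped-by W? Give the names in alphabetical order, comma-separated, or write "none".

Target W = [246, 510].
Intermediaries M with M overlapped-by W: B, S.
Via B — items with X after B: L.
Via S — items with X after S: L.
Union: L.

L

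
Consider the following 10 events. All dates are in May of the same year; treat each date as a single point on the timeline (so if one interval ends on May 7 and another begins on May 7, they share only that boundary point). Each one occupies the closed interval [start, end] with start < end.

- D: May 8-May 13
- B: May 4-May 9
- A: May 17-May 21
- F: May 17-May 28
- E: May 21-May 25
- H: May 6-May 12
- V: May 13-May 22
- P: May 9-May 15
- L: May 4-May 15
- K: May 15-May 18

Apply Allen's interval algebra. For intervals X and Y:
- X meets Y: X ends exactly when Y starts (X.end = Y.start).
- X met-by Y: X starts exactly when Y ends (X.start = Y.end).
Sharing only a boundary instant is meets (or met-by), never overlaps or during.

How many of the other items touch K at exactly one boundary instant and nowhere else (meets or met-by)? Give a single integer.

2

Target K = [May 15, May 18].
A [May 17, May 21] → overlapped-by → no.
B [May 4, May 9] → before → no.
D [May 8, May 13] → before → no.
E [May 21, May 25] → after → no.
F [May 17, May 28] → overlapped-by → no.
H [May 6, May 12] → before → no.
L [May 4, May 15] → meets → counts.
P [May 9, May 15] → meets → counts.
V [May 13, May 22] → contains → no.
Total: 2.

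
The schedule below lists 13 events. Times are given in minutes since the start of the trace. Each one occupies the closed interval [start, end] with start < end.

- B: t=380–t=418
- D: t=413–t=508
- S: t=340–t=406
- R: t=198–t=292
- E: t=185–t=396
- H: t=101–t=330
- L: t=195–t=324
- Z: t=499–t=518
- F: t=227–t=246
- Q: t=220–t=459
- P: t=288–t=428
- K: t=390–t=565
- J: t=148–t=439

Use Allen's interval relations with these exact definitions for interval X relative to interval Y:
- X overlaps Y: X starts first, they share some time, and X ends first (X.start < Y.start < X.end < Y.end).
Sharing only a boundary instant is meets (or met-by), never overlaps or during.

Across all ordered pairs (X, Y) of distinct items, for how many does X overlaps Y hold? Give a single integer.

25

Checking all 156 ordered pairs for relation 'overlaps'; matching pairs in alphabetical order:
(B, D): B overlaps D ✓
(B, K): B overlaps K ✓
(D, Z): D overlaps Z ✓
(E, B): E overlaps B ✓
(E, K): E overlaps K ✓
(E, P): E overlaps P ✓
(E, Q): E overlaps Q ✓
(E, S): E overlaps S ✓
(H, E): H overlaps E ✓
(H, J): H overlaps J ✓
(H, P): H overlaps P ✓
(H, Q): H overlaps Q ✓
(J, D): J overlaps D ✓
(J, K): J overlaps K ✓
(J, Q): J overlaps Q ✓
(L, P): L overlaps P ✓
(L, Q): L overlaps Q ✓
(P, D): P overlaps D ✓
(P, K): P overlaps K ✓
(Q, D): Q overlaps D ✓
(Q, K): Q overlaps K ✓
(R, P): R overlaps P ✓
(R, Q): R overlaps Q ✓
(S, B): S overlaps B ✓
... plus 1 further pairs not listed.
Count: 25.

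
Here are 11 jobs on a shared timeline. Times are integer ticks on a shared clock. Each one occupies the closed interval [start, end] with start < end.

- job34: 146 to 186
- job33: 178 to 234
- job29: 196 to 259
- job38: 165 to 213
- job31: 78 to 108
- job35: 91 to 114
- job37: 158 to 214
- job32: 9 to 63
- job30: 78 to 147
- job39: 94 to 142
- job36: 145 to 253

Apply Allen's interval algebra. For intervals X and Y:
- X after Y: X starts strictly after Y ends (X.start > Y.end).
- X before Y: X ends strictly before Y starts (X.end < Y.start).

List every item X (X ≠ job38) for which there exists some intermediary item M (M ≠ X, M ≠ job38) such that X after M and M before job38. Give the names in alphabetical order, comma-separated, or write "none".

job29, job30, job31, job33, job34, job35, job36, job37, job39

Target job38 = [165, 213].
Intermediaries M with M before job38: job30, job31, job32, job35, job39.
Via job30 — items with X after job30: job29, job33, job37.
Via job31 — items with X after job31: job29, job33, job34, job36, job37.
Via job32 — items with X after job32: job29, job30, job31, job33, job34, job35, job36, job37, job39.
Via job35 — items with X after job35: job29, job33, job34, job36, job37.
Via job39 — items with X after job39: job29, job33, job34, job36, job37.
Union: job29, job30, job31, job33, job34, job35, job36, job37, job39.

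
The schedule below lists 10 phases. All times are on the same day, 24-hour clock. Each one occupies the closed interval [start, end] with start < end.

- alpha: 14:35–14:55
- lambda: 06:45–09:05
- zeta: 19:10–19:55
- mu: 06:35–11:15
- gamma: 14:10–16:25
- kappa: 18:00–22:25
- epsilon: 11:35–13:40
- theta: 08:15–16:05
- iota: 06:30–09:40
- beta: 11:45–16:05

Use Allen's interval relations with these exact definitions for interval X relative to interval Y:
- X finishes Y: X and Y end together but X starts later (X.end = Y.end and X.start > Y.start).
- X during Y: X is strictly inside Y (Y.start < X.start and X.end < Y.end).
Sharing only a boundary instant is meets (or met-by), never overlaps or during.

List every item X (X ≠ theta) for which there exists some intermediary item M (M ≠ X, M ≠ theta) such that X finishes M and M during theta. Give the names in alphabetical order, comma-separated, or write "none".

none

Target theta = [08:15, 16:05].
Intermediaries M with M during theta: alpha, epsilon.
Via alpha — items with X finishes alpha: none.
Via epsilon — items with X finishes epsilon: none.
Union: none.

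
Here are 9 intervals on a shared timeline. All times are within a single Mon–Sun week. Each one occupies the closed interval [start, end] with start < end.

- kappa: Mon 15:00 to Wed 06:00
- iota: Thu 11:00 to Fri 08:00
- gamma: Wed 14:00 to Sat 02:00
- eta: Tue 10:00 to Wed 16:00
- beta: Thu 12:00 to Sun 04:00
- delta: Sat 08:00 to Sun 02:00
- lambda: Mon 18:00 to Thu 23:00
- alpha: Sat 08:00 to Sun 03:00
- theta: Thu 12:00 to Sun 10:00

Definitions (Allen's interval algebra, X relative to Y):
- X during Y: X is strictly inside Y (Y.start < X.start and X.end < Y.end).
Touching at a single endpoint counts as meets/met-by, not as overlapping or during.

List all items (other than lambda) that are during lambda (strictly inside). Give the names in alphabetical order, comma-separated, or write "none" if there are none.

Target lambda = [Mon 18:00, Thu 23:00].
alpha [Sat 08:00, Sun 03:00] → after → no.
beta [Thu 12:00, Sun 04:00] → overlapped-by → no.
delta [Sat 08:00, Sun 02:00] → after → no.
eta [Tue 10:00, Wed 16:00] → during → yes.
gamma [Wed 14:00, Sat 02:00] → overlapped-by → no.
iota [Thu 11:00, Fri 08:00] → overlapped-by → no.
kappa [Mon 15:00, Wed 06:00] → overlaps → no.
theta [Thu 12:00, Sun 10:00] → overlapped-by → no.
Result: eta.

eta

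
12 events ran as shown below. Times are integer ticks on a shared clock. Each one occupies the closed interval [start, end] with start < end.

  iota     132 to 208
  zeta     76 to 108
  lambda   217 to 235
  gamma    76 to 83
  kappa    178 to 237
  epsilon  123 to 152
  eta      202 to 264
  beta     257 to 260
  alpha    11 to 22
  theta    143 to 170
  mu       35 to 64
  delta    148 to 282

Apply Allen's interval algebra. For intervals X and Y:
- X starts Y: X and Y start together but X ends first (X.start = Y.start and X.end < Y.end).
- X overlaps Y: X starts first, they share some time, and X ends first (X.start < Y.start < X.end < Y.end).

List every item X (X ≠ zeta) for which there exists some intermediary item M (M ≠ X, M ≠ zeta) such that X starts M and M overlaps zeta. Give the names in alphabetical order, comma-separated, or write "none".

Target zeta = [76, 108].
Intermediaries M with M overlaps zeta: none.
Union: none.

none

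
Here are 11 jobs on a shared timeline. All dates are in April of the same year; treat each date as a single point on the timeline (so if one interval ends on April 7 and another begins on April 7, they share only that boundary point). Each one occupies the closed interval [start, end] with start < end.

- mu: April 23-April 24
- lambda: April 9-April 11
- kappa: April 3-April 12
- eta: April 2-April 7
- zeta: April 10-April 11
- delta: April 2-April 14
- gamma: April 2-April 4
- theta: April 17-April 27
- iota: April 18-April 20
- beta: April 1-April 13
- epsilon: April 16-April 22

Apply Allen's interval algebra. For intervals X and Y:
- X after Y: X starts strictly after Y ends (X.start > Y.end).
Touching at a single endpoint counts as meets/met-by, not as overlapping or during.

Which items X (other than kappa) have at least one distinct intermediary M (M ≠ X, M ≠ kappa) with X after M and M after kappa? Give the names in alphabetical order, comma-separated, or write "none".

mu

Target kappa = [April 3, April 12].
Intermediaries M with M after kappa: epsilon, iota, mu, theta.
Via epsilon — items with X after epsilon: mu.
Via iota — items with X after iota: mu.
Via mu — items with X after mu: none.
Via theta — items with X after theta: none.
Union: mu.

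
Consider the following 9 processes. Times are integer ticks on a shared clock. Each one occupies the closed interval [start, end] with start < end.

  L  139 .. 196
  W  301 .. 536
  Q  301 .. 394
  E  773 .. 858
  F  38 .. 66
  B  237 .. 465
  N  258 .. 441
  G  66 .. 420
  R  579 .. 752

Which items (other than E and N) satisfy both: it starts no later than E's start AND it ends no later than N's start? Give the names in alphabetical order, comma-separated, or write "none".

Conditions: its start is no later than E's start (X.start <= 773) AND its end is no later than N's start (X.end <= 258).
B: start 237 <= 773? ✓; end 465 <= 258? ✗ → no.
F: start 38 <= 773? ✓; end 66 <= 258? ✓ → yes.
G: start 66 <= 773? ✓; end 420 <= 258? ✗ → no.
L: start 139 <= 773? ✓; end 196 <= 258? ✓ → yes.
Q: start 301 <= 773? ✓; end 394 <= 258? ✗ → no.
R: start 579 <= 773? ✓; end 752 <= 258? ✗ → no.
W: start 301 <= 773? ✓; end 536 <= 258? ✗ → no.
Result: F, L.

F, L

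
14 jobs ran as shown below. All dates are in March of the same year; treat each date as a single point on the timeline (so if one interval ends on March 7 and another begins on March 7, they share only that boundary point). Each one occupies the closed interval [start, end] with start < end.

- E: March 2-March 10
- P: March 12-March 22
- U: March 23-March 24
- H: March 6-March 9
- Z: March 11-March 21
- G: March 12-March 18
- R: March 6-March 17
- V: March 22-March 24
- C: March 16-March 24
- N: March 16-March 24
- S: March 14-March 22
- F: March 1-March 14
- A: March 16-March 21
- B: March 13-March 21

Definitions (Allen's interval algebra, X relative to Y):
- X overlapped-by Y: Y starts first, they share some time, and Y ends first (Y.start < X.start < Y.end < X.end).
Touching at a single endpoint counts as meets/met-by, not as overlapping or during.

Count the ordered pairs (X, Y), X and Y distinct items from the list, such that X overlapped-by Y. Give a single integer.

30

Checking all 182 ordered pairs for relation 'overlapped-by'; matching pairs in alphabetical order:
(A, G): A overlapped-by G ✓
(A, R): A overlapped-by R ✓
(B, F): B overlapped-by F ✓
(B, G): B overlapped-by G ✓
(B, R): B overlapped-by R ✓
(C, B): C overlapped-by B ✓
(C, G): C overlapped-by G ✓
(C, P): C overlapped-by P ✓
(C, R): C overlapped-by R ✓
(C, S): C overlapped-by S ✓
(C, Z): C overlapped-by Z ✓
(G, F): G overlapped-by F ✓
(G, R): G overlapped-by R ✓
(N, B): N overlapped-by B ✓
(N, G): N overlapped-by G ✓
(N, P): N overlapped-by P ✓
(N, R): N overlapped-by R ✓
(N, S): N overlapped-by S ✓
(N, Z): N overlapped-by Z ✓
(P, F): P overlapped-by F ✓
(P, R): P overlapped-by R ✓
(P, Z): P overlapped-by Z ✓
(R, E): R overlapped-by E ✓
(R, F): R overlapped-by F ✓
... plus 6 further pairs not listed.
Count: 30.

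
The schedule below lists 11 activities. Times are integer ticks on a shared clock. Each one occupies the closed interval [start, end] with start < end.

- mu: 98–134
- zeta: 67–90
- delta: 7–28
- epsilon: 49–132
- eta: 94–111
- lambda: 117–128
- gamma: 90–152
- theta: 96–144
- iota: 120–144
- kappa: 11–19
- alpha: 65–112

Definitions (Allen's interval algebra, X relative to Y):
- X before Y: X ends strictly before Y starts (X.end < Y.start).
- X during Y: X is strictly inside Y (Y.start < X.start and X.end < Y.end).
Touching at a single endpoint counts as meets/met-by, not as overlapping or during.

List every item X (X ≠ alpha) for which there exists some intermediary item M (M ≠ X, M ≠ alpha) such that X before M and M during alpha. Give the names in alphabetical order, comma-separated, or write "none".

Target alpha = [65, 112].
Intermediaries M with M during alpha: eta, zeta.
Via eta — items with X before eta: delta, kappa, zeta.
Via zeta — items with X before zeta: delta, kappa.
Union: delta, kappa, zeta.

delta, kappa, zeta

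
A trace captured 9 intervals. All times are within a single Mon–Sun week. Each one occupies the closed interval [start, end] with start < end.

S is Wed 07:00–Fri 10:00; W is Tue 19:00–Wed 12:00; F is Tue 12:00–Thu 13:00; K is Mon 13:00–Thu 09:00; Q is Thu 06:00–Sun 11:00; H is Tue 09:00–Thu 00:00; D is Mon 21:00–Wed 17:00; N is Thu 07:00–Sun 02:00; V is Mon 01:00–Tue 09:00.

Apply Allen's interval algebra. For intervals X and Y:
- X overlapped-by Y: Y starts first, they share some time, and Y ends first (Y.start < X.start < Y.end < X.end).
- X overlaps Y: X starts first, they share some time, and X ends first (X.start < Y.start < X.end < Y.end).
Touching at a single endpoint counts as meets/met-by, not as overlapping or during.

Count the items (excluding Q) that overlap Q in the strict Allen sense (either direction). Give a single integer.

Target Q = [Thu 06:00, Sun 11:00].
D [Mon 21:00, Wed 17:00] → before → no.
F [Tue 12:00, Thu 13:00] → overlaps → counts.
H [Tue 09:00, Thu 00:00] → before → no.
K [Mon 13:00, Thu 09:00] → overlaps → counts.
N [Thu 07:00, Sun 02:00] → during → no.
S [Wed 07:00, Fri 10:00] → overlaps → counts.
V [Mon 01:00, Tue 09:00] → before → no.
W [Tue 19:00, Wed 12:00] → before → no.
Total: 3.

3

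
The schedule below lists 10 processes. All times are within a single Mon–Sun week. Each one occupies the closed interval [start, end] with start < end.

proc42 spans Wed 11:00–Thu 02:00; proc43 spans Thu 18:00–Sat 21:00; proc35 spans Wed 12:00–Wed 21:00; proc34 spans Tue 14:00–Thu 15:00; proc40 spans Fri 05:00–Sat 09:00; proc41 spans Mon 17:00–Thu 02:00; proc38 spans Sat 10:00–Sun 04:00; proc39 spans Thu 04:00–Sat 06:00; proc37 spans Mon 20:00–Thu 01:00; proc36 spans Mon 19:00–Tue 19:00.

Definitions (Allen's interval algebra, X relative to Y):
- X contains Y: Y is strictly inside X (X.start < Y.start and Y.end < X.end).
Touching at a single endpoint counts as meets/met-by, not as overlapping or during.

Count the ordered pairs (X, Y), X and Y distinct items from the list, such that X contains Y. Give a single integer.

8

Checking all 90 ordered pairs for relation 'contains'; matching pairs in alphabetical order:
(proc34, proc35): proc34 contains proc35 ✓
(proc34, proc42): proc34 contains proc42 ✓
(proc37, proc35): proc37 contains proc35 ✓
(proc41, proc35): proc41 contains proc35 ✓
(proc41, proc36): proc41 contains proc36 ✓
(proc41, proc37): proc41 contains proc37 ✓
(proc42, proc35): proc42 contains proc35 ✓
(proc43, proc40): proc43 contains proc40 ✓
Count: 8.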